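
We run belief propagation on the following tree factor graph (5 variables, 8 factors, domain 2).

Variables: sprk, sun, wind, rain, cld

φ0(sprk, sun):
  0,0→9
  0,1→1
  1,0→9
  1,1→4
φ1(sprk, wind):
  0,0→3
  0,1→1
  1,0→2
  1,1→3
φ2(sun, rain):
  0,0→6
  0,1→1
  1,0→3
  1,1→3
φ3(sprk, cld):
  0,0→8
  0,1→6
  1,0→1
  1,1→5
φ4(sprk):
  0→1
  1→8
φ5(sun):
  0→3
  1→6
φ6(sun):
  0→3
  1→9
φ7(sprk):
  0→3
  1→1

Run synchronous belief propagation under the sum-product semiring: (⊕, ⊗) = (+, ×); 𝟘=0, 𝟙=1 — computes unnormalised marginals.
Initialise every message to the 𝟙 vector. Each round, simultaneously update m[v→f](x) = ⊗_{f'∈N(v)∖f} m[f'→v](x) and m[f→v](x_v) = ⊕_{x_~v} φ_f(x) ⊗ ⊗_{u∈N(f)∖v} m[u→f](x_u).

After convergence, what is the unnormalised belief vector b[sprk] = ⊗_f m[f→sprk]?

init: all messages = 𝟙 over 2 values
r1 m[φ0→sprk] = [10, 13]
r1 m[φ0→sun] = [18, 5]
r1 m[φ1→sprk] = [4, 5]
r1 m[φ1→wind] = [5, 4]
r1 m[φ2→sun] = [7, 6]
r1 m[φ2→rain] = [9, 4]
r1 m[φ3→sprk] = [14, 6]
r1 m[φ3→cld] = [9, 11]
r1 m[φ4→sprk] = [1, 8]
r1 m[φ5→sun] = [3, 6]
r1 m[φ6→sun] = [3, 9]
r1 m[φ7→sprk] = [3, 1]
r1 m[sprk→φ0] = [1, 1]
r1 m[sprk→φ1] = [1, 1]
r1 m[sprk→φ3] = [1, 1]
r1 m[sprk→φ4] = [1, 1]
r1 m[sprk→φ7] = [1, 1]
r1 m[sun→φ0] = [1, 1]
r1 m[sun→φ2] = [1, 1]
r1 m[sun→φ5] = [1, 1]
r1 m[sun→φ6] = [1, 1]
r1 m[wind→φ1] = [1, 1]
r1 m[rain→φ2] = [1, 1]
r1 m[cld→φ3] = [1, 1]
r2 m[φ0→sprk] = [10, 13]
r2 m[φ0→sun] = [18, 5]
r2 m[φ1→sprk] = [4, 5]
r2 m[φ1→wind] = [5, 4]
r2 m[φ2→sun] = [7, 6]
r2 m[φ2→rain] = [9, 4]
r2 m[φ3→sprk] = [14, 6]
r2 m[φ3→cld] = [9, 11]
r2 m[φ4→sprk] = [1, 8]
r2 m[φ5→sun] = [3, 6]
r2 m[φ6→sun] = [3, 9]
r2 m[φ7→sprk] = [3, 1]
r2 m[sprk→φ0] = [168, 240]
r2 m[sprk→φ1] = [420, 624]
r2 m[sprk→φ3] = [120, 520]
r2 m[sprk→φ4] = [1680, 390]
r2 m[sprk→φ7] = [560, 3120]
r2 m[sun→φ0] = [63, 324]
r2 m[sun→φ2] = [162, 270]
r2 m[sun→φ5] = [378, 270]
r2 m[sun→φ6] = [378, 180]
r2 m[wind→φ1] = [1, 1]
r2 m[rain→φ2] = [1, 1]
r2 m[cld→φ3] = [1, 1]
r3 m[φ0→sprk] = [891, 1863]
r3 m[φ0→sun] = [3672, 1128]
r3 m[φ1→sprk] = [4, 5]
r3 m[φ1→wind] = [2508, 2292]
r3 m[φ2→sun] = [7, 6]
r3 m[φ2→rain] = [1782, 972]
r3 m[φ3→sprk] = [14, 6]
r3 m[φ3→cld] = [1480, 3320]
r3 m[φ4→sprk] = [1, 8]
r3 m[φ5→sun] = [3, 6]
r3 m[φ6→sun] = [3, 9]
r3 m[φ7→sprk] = [3, 1]
r3 m[sprk→φ0] = [168, 240]
r3 m[sprk→φ1] = [420, 624]
r3 m[sprk→φ3] = [120, 520]
r3 m[sprk→φ4] = [1680, 390]
r3 m[sprk→φ7] = [560, 3120]
r3 m[sun→φ0] = [63, 324]
r3 m[sun→φ2] = [162, 270]
r3 m[sun→φ5] = [378, 270]
r3 m[sun→φ6] = [378, 180]
r3 m[wind→φ1] = [1, 1]
r3 m[rain→φ2] = [1, 1]
r3 m[cld→φ3] = [1, 1]
r4 m[φ0→sprk] = [891, 1863]
r4 m[φ0→sun] = [3672, 1128]
r4 m[φ1→sprk] = [4, 5]
r4 m[φ1→wind] = [2508, 2292]
r4 m[φ2→sun] = [7, 6]
r4 m[φ2→rain] = [1782, 972]
r4 m[φ3→sprk] = [14, 6]
r4 m[φ3→cld] = [1480, 3320]
r4 m[φ4→sprk] = [1, 8]
r4 m[φ5→sun] = [3, 6]
r4 m[φ6→sun] = [3, 9]
r4 m[φ7→sprk] = [3, 1]
r4 m[sprk→φ0] = [168, 240]
r4 m[sprk→φ1] = [37422, 89424]
r4 m[sprk→φ3] = [10692, 74520]
r4 m[sprk→φ4] = [149688, 55890]
r4 m[sprk→φ7] = [49896, 447120]
r4 m[sun→φ0] = [63, 324]
r4 m[sun→φ2] = [33048, 60912]
r4 m[sun→φ5] = [77112, 60912]
r4 m[sun→φ6] = [77112, 40608]
r4 m[wind→φ1] = [1, 1]
r4 m[rain→φ2] = [1, 1]
r4 m[cld→φ3] = [1, 1]
r5 m[φ0→sprk] = [891, 1863]
r5 m[φ0→sun] = [3672, 1128]
r5 m[φ1→sprk] = [4, 5]
r5 m[φ1→wind] = [291114, 305694]
r5 m[φ2→sun] = [7, 6]
r5 m[φ2→rain] = [381024, 215784]
r5 m[φ3→sprk] = [14, 6]
r5 m[φ3→cld] = [160056, 436752]
r5 m[φ4→sprk] = [1, 8]
r5 m[φ5→sun] = [3, 6]
r5 m[φ6→sun] = [3, 9]
r5 m[φ7→sprk] = [3, 1]
r5 m[sprk→φ0] = [168, 240]
r5 m[sprk→φ1] = [37422, 89424]
r5 m[sprk→φ3] = [10692, 74520]
r5 m[sprk→φ4] = [149688, 55890]
r5 m[sprk→φ7] = [49896, 447120]
r5 m[sun→φ0] = [63, 324]
r5 m[sun→φ2] = [33048, 60912]
r5 m[sun→φ5] = [77112, 60912]
r5 m[sun→φ6] = [77112, 40608]
r5 m[wind→φ1] = [1, 1]
r5 m[rain→φ2] = [1, 1]
r5 m[cld→φ3] = [1, 1]
r6 m[φ0→sprk] = [891, 1863]
r6 m[φ0→sun] = [3672, 1128]
r6 m[φ1→sprk] = [4, 5]
r6 m[φ1→wind] = [291114, 305694]
r6 m[φ2→sun] = [7, 6]
r6 m[φ2→rain] = [381024, 215784]
r6 m[φ3→sprk] = [14, 6]
r6 m[φ3→cld] = [160056, 436752]
r6 m[φ4→sprk] = [1, 8]
r6 m[φ5→sun] = [3, 6]
r6 m[φ6→sun] = [3, 9]
r6 m[φ7→sprk] = [3, 1]
r6 m[sprk→φ0] = [168, 240]
r6 m[sprk→φ1] = [37422, 89424]
r6 m[sprk→φ3] = [10692, 74520]
r6 m[sprk→φ4] = [149688, 55890]
r6 m[sprk→φ7] = [49896, 447120]
r6 m[sun→φ0] = [63, 324]
r6 m[sun→φ2] = [33048, 60912]
r6 m[sun→φ5] = [77112, 60912]
r6 m[sun→φ6] = [77112, 40608]
r6 m[wind→φ1] = [1, 1]
r6 m[rain→φ2] = [1, 1]
r6 m[cld→φ3] = [1, 1]
fixed point reached at round 6
b[sprk] = ⊗ incoming = [149688, 447120]

b[sprk] = [149688, 447120]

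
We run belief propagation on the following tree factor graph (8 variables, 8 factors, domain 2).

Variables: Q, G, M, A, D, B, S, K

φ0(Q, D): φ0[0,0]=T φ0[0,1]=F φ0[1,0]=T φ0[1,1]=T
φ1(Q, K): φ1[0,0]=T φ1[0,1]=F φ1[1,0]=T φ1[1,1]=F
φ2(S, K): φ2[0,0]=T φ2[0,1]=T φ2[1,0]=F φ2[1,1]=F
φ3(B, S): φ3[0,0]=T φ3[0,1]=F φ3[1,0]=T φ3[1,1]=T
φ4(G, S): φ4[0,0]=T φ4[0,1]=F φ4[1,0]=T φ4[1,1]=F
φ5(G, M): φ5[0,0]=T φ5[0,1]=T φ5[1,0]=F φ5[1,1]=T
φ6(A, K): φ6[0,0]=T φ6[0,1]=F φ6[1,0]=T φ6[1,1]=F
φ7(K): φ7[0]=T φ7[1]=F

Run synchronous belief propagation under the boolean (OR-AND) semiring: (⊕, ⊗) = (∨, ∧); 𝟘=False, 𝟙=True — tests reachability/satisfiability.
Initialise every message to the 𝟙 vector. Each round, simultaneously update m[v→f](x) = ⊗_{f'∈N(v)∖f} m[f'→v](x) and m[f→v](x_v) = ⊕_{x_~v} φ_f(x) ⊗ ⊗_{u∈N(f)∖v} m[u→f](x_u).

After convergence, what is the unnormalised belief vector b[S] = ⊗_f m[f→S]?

b[S] = [T, F]

init: all messages = 𝟙 over 2 values
r1 m[φ0→Q] = [T, T]
r1 m[φ0→D] = [T, T]
r1 m[φ1→Q] = [T, T]
r1 m[φ1→K] = [T, F]
r1 m[φ2→S] = [T, F]
r1 m[φ2→K] = [T, T]
r1 m[φ3→B] = [T, T]
r1 m[φ3→S] = [T, T]
r1 m[φ4→G] = [T, T]
r1 m[φ4→S] = [T, F]
r1 m[φ5→G] = [T, T]
r1 m[φ5→M] = [T, T]
r1 m[φ6→A] = [T, T]
r1 m[φ6→K] = [T, F]
r1 m[φ7→K] = [T, F]
r1 m[Q→φ0] = [T, T]
r1 m[Q→φ1] = [T, T]
r1 m[G→φ4] = [T, T]
r1 m[G→φ5] = [T, T]
r1 m[M→φ5] = [T, T]
r1 m[A→φ6] = [T, T]
r1 m[D→φ0] = [T, T]
r1 m[B→φ3] = [T, T]
r1 m[S→φ2] = [T, T]
r1 m[S→φ3] = [T, T]
r1 m[S→φ4] = [T, T]
r1 m[K→φ1] = [T, T]
r1 m[K→φ2] = [T, T]
r1 m[K→φ6] = [T, T]
r1 m[K→φ7] = [T, T]
r2 m[φ0→Q] = [T, T]
r2 m[φ0→D] = [T, T]
r2 m[φ1→Q] = [T, T]
r2 m[φ1→K] = [T, F]
r2 m[φ2→S] = [T, F]
r2 m[φ2→K] = [T, T]
r2 m[φ3→B] = [T, T]
r2 m[φ3→S] = [T, T]
r2 m[φ4→G] = [T, T]
r2 m[φ4→S] = [T, F]
r2 m[φ5→G] = [T, T]
r2 m[φ5→M] = [T, T]
r2 m[φ6→A] = [T, T]
r2 m[φ6→K] = [T, F]
r2 m[φ7→K] = [T, F]
r2 m[Q→φ0] = [T, T]
r2 m[Q→φ1] = [T, T]
r2 m[G→φ4] = [T, T]
r2 m[G→φ5] = [T, T]
r2 m[M→φ5] = [T, T]
r2 m[A→φ6] = [T, T]
r2 m[D→φ0] = [T, T]
r2 m[B→φ3] = [T, T]
r2 m[S→φ2] = [T, F]
r2 m[S→φ3] = [T, F]
r2 m[S→φ4] = [T, F]
r2 m[K→φ1] = [T, F]
r2 m[K→φ2] = [T, F]
r2 m[K→φ6] = [T, F]
r2 m[K→φ7] = [T, F]
r3 m[φ0→Q] = [T, T]
r3 m[φ0→D] = [T, T]
r3 m[φ1→Q] = [T, T]
r3 m[φ1→K] = [T, F]
r3 m[φ2→S] = [T, F]
r3 m[φ2→K] = [T, T]
r3 m[φ3→B] = [T, T]
r3 m[φ3→S] = [T, T]
r3 m[φ4→G] = [T, T]
r3 m[φ4→S] = [T, F]
r3 m[φ5→G] = [T, T]
r3 m[φ5→M] = [T, T]
r3 m[φ6→A] = [T, T]
r3 m[φ6→K] = [T, F]
r3 m[φ7→K] = [T, F]
r3 m[Q→φ0] = [T, T]
r3 m[Q→φ1] = [T, T]
r3 m[G→φ4] = [T, T]
r3 m[G→φ5] = [T, T]
r3 m[M→φ5] = [T, T]
r3 m[A→φ6] = [T, T]
r3 m[D→φ0] = [T, T]
r3 m[B→φ3] = [T, T]
r3 m[S→φ2] = [T, F]
r3 m[S→φ3] = [T, F]
r3 m[S→φ4] = [T, F]
r3 m[K→φ1] = [T, F]
r3 m[K→φ2] = [T, F]
r3 m[K→φ6] = [T, F]
r3 m[K→φ7] = [T, F]
fixed point reached at round 3
b[S] = ⊗ incoming = [T, F]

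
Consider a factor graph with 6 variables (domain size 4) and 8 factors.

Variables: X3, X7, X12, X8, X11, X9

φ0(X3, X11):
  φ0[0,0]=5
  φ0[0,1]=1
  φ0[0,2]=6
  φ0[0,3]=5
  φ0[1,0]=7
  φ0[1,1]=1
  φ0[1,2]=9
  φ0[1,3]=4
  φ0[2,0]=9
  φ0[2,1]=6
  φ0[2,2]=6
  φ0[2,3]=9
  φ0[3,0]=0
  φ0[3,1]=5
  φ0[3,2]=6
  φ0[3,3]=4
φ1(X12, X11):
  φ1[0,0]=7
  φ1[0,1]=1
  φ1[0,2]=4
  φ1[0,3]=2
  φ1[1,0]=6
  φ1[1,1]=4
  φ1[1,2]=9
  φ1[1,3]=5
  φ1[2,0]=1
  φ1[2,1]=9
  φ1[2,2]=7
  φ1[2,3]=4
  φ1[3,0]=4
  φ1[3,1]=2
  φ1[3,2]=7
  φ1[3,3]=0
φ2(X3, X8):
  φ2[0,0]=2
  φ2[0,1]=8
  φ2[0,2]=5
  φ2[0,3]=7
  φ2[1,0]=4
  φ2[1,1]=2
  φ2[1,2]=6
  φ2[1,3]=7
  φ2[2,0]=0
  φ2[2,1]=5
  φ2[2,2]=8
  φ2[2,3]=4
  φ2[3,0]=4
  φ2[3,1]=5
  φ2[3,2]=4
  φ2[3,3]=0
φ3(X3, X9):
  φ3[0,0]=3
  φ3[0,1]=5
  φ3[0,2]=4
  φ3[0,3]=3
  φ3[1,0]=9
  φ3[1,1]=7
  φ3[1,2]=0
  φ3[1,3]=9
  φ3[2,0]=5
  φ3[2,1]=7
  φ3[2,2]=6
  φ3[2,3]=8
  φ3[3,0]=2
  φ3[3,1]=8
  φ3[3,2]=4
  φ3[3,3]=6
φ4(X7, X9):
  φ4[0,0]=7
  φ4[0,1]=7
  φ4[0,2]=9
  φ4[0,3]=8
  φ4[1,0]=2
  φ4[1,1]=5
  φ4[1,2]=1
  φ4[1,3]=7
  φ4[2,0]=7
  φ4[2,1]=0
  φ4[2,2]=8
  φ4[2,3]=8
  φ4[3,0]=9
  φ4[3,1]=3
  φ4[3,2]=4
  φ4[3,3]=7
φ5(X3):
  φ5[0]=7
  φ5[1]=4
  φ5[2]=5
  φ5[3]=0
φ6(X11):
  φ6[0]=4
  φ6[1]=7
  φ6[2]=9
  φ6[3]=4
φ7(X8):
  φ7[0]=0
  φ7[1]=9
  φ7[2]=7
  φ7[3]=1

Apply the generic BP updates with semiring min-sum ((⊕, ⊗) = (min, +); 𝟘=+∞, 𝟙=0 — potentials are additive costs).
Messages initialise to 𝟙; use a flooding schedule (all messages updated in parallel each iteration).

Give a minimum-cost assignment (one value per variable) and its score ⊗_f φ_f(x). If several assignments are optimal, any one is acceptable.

init: all messages = 𝟙 over 4 values
r1 m[φ0→X3] = [1, 1, 6, 0]
r1 m[φ0→X11] = [0, 1, 6, 4]
r1 m[φ1→X12] = [1, 4, 1, 0]
r1 m[φ1→X11] = [1, 1, 4, 0]
r1 m[φ2→X3] = [2, 2, 0, 0]
r1 m[φ2→X8] = [0, 2, 4, 0]
r1 m[φ3→X3] = [3, 0, 5, 2]
r1 m[φ3→X9] = [2, 5, 0, 3]
r1 m[φ4→X7] = [7, 1, 0, 3]
r1 m[φ4→X9] = [2, 0, 1, 7]
r1 m[φ5→X3] = [7, 4, 5, 0]
r1 m[φ6→X11] = [4, 7, 9, 4]
r1 m[φ7→X8] = [0, 9, 7, 1]
r1 m[X3→φ0] = [0, 0, 0, 0]
r1 m[X3→φ2] = [0, 0, 0, 0]
r1 m[X3→φ3] = [0, 0, 0, 0]
r1 m[X3→φ5] = [0, 0, 0, 0]
r1 m[X7→φ4] = [0, 0, 0, 0]
r1 m[X12→φ1] = [0, 0, 0, 0]
r1 m[X8→φ2] = [0, 0, 0, 0]
r1 m[X8→φ7] = [0, 0, 0, 0]
r1 m[X11→φ0] = [0, 0, 0, 0]
r1 m[X11→φ1] = [0, 0, 0, 0]
r1 m[X11→φ6] = [0, 0, 0, 0]
r1 m[X9→φ3] = [0, 0, 0, 0]
r1 m[X9→φ4] = [0, 0, 0, 0]
r2 m[φ0→X3] = [1, 1, 6, 0]
r2 m[φ0→X11] = [0, 1, 6, 4]
r2 m[φ1→X12] = [1, 4, 1, 0]
r2 m[φ1→X11] = [1, 1, 4, 0]
r2 m[φ2→X3] = [2, 2, 0, 0]
r2 m[φ2→X8] = [0, 2, 4, 0]
r2 m[φ3→X3] = [3, 0, 5, 2]
r2 m[φ3→X9] = [2, 5, 0, 3]
r2 m[φ4→X7] = [7, 1, 0, 3]
r2 m[φ4→X9] = [2, 0, 1, 7]
r2 m[φ5→X3] = [7, 4, 5, 0]
r2 m[φ6→X11] = [4, 7, 9, 4]
r2 m[φ7→X8] = [0, 9, 7, 1]
r2 m[X3→φ0] = [12, 6, 10, 2]
r2 m[X3→φ2] = [11, 5, 16, 2]
r2 m[X3→φ3] = [10, 7, 11, 0]
r2 m[X3→φ5] = [6, 3, 11, 2]
r2 m[X7→φ4] = [0, 0, 0, 0]
r2 m[X12→φ1] = [0, 0, 0, 0]
r2 m[X8→φ2] = [0, 9, 7, 1]
r2 m[X8→φ7] = [0, 2, 4, 0]
r2 m[X11→φ0] = [5, 8, 13, 4]
r2 m[X11→φ1] = [4, 8, 15, 8]
r2 m[X11→φ6] = [1, 2, 10, 4]
r2 m[X9→φ3] = [2, 0, 1, 7]
r2 m[X9→φ4] = [2, 5, 0, 3]
r3 m[φ0→X3] = [9, 8, 13, 5]
r3 m[φ0→X11] = [2, 7, 8, 6]
r3 m[φ1→X12] = [9, 10, 5, 8]
r3 m[φ1→X11] = [1, 1, 4, 0]
r3 m[φ2→X3] = [2, 4, 0, 1]
r3 m[φ2→X8] = [6, 7, 6, 2]
r3 m[φ3→X3] = [5, 1, 7, 4]
r3 m[φ3→X9] = [2, 8, 4, 6]
r3 m[φ4→X7] = [9, 1, 5, 4]
r3 m[φ4→X9] = [2, 0, 1, 7]
r3 m[φ5→X3] = [7, 4, 5, 0]
r3 m[φ6→X11] = [4, 7, 9, 4]
r3 m[φ7→X8] = [0, 9, 7, 1]
r3 m[X3→φ0] = [12, 6, 10, 2]
r3 m[X3→φ2] = [11, 5, 16, 2]
r3 m[X3→φ3] = [10, 7, 11, 0]
r3 m[X3→φ5] = [6, 3, 11, 2]
r3 m[X7→φ4] = [0, 0, 0, 0]
r3 m[X12→φ1] = [0, 0, 0, 0]
r3 m[X8→φ2] = [0, 9, 7, 1]
r3 m[X8→φ7] = [0, 2, 4, 0]
r3 m[X11→φ0] = [5, 8, 13, 4]
r3 m[X11→φ1] = [4, 8, 15, 8]
r3 m[X11→φ6] = [1, 2, 10, 4]
r3 m[X9→φ3] = [2, 0, 1, 7]
r3 m[X9→φ4] = [2, 5, 0, 3]
r4 m[φ0→X3] = [9, 8, 13, 5]
r4 m[φ0→X11] = [2, 7, 8, 6]
r4 m[φ1→X12] = [9, 10, 5, 8]
r4 m[φ1→X11] = [1, 1, 4, 0]
r4 m[φ2→X3] = [2, 4, 0, 1]
r4 m[φ2→X8] = [6, 7, 6, 2]
r4 m[φ3→X3] = [5, 1, 7, 4]
r4 m[φ3→X9] = [2, 8, 4, 6]
r4 m[φ4→X7] = [9, 1, 5, 4]
r4 m[φ4→X9] = [2, 0, 1, 7]
r4 m[φ5→X3] = [7, 4, 5, 0]
r4 m[φ6→X11] = [4, 7, 9, 4]
r4 m[φ7→X8] = [0, 9, 7, 1]
r4 m[X3→φ0] = [14, 9, 12, 5]
r4 m[X3→φ2] = [21, 13, 25, 9]
r4 m[X3→φ3] = [18, 16, 18, 6]
r4 m[X3→φ5] = [16, 13, 20, 10]
r4 m[X7→φ4] = [0, 0, 0, 0]
r4 m[X12→φ1] = [0, 0, 0, 0]
r4 m[X8→φ2] = [0, 9, 7, 1]
r4 m[X8→φ7] = [6, 7, 6, 2]
r4 m[X11→φ0] = [5, 8, 13, 4]
r4 m[X11→φ1] = [6, 14, 17, 10]
r4 m[X11→φ6] = [3, 8, 12, 6]
r4 m[X9→φ3] = [2, 0, 1, 7]
r4 m[X9→φ4] = [2, 8, 4, 6]
r5 m[φ0→X3] = [9, 8, 13, 5]
r5 m[φ0→X11] = [5, 10, 11, 9]
r5 m[φ1→X12] = [12, 12, 7, 10]
r5 m[φ1→X11] = [1, 1, 4, 0]
r5 m[φ2→X3] = [2, 4, 0, 1]
r5 m[φ2→X8] = [13, 14, 13, 9]
r5 m[φ3→X3] = [5, 1, 7, 4]
r5 m[φ3→X9] = [8, 14, 10, 12]
r5 m[φ4→X7] = [9, 4, 8, 8]
r5 m[φ4→X9] = [2, 0, 1, 7]
r5 m[φ5→X3] = [7, 4, 5, 0]
r5 m[φ6→X11] = [4, 7, 9, 4]
r5 m[φ7→X8] = [0, 9, 7, 1]
r5 m[X3→φ0] = [14, 9, 12, 5]
r5 m[X3→φ2] = [21, 13, 25, 9]
r5 m[X3→φ3] = [18, 16, 18, 6]
r5 m[X3→φ5] = [16, 13, 20, 10]
r5 m[X7→φ4] = [0, 0, 0, 0]
r5 m[X12→φ1] = [0, 0, 0, 0]
r5 m[X8→φ2] = [0, 9, 7, 1]
r5 m[X8→φ7] = [6, 7, 6, 2]
r5 m[X11→φ0] = [5, 8, 13, 4]
r5 m[X11→φ1] = [6, 14, 17, 10]
r5 m[X11→φ6] = [3, 8, 12, 6]
r5 m[X9→φ3] = [2, 0, 1, 7]
r5 m[X9→φ4] = [2, 8, 4, 6]
r6 m[φ0→X3] = [9, 8, 13, 5]
r6 m[φ0→X11] = [5, 10, 11, 9]
r6 m[φ1→X12] = [12, 12, 7, 10]
r6 m[φ1→X11] = [1, 1, 4, 0]
r6 m[φ2→X3] = [2, 4, 0, 1]
r6 m[φ2→X8] = [13, 14, 13, 9]
r6 m[φ3→X3] = [5, 1, 7, 4]
r6 m[φ3→X9] = [8, 14, 10, 12]
r6 m[φ4→X7] = [9, 4, 8, 8]
r6 m[φ4→X9] = [2, 0, 1, 7]
r6 m[φ5→X3] = [7, 4, 5, 0]
r6 m[φ6→X11] = [4, 7, 9, 4]
r6 m[φ7→X8] = [0, 9, 7, 1]
r6 m[X3→φ0] = [14, 9, 12, 5]
r6 m[X3→φ2] = [21, 13, 25, 9]
r6 m[X3→φ3] = [18, 16, 18, 6]
r6 m[X3→φ5] = [16, 13, 20, 10]
r6 m[X7→φ4] = [0, 0, 0, 0]
r6 m[X12→φ1] = [0, 0, 0, 0]
r6 m[X8→φ2] = [0, 9, 7, 1]
r6 m[X8→φ7] = [13, 14, 13, 9]
r6 m[X11→φ0] = [5, 8, 13, 4]
r6 m[X11→φ1] = [9, 17, 20, 13]
r6 m[X11→φ6] = [6, 11, 15, 9]
r6 m[X9→φ3] = [2, 0, 1, 7]
r6 m[X9→φ4] = [8, 14, 10, 12]
r7 m[φ0→X3] = [9, 8, 13, 5]
r7 m[φ0→X11] = [5, 10, 11, 9]
r7 m[φ1→X12] = [15, 15, 10, 13]
r7 m[φ1→X11] = [1, 1, 4, 0]
r7 m[φ2→X3] = [2, 4, 0, 1]
r7 m[φ2→X8] = [13, 14, 13, 9]
r7 m[φ3→X3] = [5, 1, 7, 4]
r7 m[φ3→X9] = [8, 14, 10, 12]
r7 m[φ4→X7] = [15, 10, 14, 14]
r7 m[φ4→X9] = [2, 0, 1, 7]
r7 m[φ5→X3] = [7, 4, 5, 0]
r7 m[φ6→X11] = [4, 7, 9, 4]
r7 m[φ7→X8] = [0, 9, 7, 1]
r7 m[X3→φ0] = [14, 9, 12, 5]
r7 m[X3→φ2] = [21, 13, 25, 9]
r7 m[X3→φ3] = [18, 16, 18, 6]
r7 m[X3→φ5] = [16, 13, 20, 10]
r7 m[X7→φ4] = [0, 0, 0, 0]
r7 m[X12→φ1] = [0, 0, 0, 0]
r7 m[X8→φ2] = [0, 9, 7, 1]
r7 m[X8→φ7] = [13, 14, 13, 9]
r7 m[X11→φ0] = [5, 8, 13, 4]
r7 m[X11→φ1] = [9, 17, 20, 13]
r7 m[X11→φ6] = [6, 11, 15, 9]
r7 m[X9→φ3] = [2, 0, 1, 7]
r7 m[X9→φ4] = [8, 14, 10, 12]
r8 m[φ0→X3] = [9, 8, 13, 5]
r8 m[φ0→X11] = [5, 10, 11, 9]
r8 m[φ1→X12] = [15, 15, 10, 13]
r8 m[φ1→X11] = [1, 1, 4, 0]
r8 m[φ2→X3] = [2, 4, 0, 1]
r8 m[φ2→X8] = [13, 14, 13, 9]
r8 m[φ3→X3] = [5, 1, 7, 4]
r8 m[φ3→X9] = [8, 14, 10, 12]
r8 m[φ4→X7] = [15, 10, 14, 14]
r8 m[φ4→X9] = [2, 0, 1, 7]
r8 m[φ5→X3] = [7, 4, 5, 0]
r8 m[φ6→X11] = [4, 7, 9, 4]
r8 m[φ7→X8] = [0, 9, 7, 1]
r8 m[X3→φ0] = [14, 9, 12, 5]
r8 m[X3→φ2] = [21, 13, 25, 9]
r8 m[X3→φ3] = [18, 16, 18, 6]
r8 m[X3→φ5] = [16, 13, 20, 10]
r8 m[X7→φ4] = [0, 0, 0, 0]
r8 m[X12→φ1] = [0, 0, 0, 0]
r8 m[X8→φ2] = [0, 9, 7, 1]
r8 m[X8→φ7] = [13, 14, 13, 9]
r8 m[X11→φ0] = [5, 8, 13, 4]
r8 m[X11→φ1] = [9, 17, 20, 13]
r8 m[X11→φ6] = [6, 11, 15, 9]
r8 m[X9→φ3] = [2, 0, 1, 7]
r8 m[X9→φ4] = [8, 14, 10, 12]
fixed point reached at round 8
traceback from X3: (X3=3, X7=1, X12=2, X8=3, X11=0, X9=0), score=10

assignment: (X3=3, X7=1, X12=2, X8=3, X11=0, X9=0); score = 10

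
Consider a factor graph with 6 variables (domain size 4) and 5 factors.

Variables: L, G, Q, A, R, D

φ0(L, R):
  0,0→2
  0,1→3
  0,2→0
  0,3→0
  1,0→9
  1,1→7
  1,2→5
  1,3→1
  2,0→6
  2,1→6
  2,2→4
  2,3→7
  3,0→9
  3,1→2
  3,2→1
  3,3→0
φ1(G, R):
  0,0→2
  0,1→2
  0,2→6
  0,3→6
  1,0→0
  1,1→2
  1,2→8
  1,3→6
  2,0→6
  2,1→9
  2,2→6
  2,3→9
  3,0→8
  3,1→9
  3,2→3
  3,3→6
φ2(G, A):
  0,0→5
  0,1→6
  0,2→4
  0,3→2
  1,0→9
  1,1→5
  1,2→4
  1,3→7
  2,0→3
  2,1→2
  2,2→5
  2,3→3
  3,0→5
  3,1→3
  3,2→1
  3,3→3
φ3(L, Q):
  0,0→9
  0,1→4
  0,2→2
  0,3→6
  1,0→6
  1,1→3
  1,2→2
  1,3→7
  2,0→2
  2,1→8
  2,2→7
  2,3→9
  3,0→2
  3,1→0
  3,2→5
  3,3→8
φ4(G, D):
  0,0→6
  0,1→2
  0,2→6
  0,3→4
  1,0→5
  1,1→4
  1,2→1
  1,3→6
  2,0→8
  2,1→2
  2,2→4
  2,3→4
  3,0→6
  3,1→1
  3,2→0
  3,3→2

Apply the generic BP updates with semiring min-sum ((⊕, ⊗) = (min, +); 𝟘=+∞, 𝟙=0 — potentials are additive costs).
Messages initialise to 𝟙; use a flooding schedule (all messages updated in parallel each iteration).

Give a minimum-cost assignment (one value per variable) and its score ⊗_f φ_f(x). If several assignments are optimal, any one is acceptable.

assignment: (L=3, G=3, Q=1, A=2, R=2, D=2); score = 5

init: all messages = 𝟙 over 4 values
r1 m[φ0→L] = [0, 1, 4, 0]
r1 m[φ0→R] = [2, 2, 0, 0]
r1 m[φ1→G] = [2, 0, 6, 3]
r1 m[φ1→R] = [0, 2, 3, 6]
r1 m[φ2→G] = [2, 4, 2, 1]
r1 m[φ2→A] = [3, 2, 1, 2]
r1 m[φ3→L] = [2, 2, 2, 0]
r1 m[φ3→Q] = [2, 0, 2, 6]
r1 m[φ4→G] = [2, 1, 2, 0]
r1 m[φ4→D] = [5, 1, 0, 2]
r1 m[L→φ0] = [0, 0, 0, 0]
r1 m[L→φ3] = [0, 0, 0, 0]
r1 m[G→φ1] = [0, 0, 0, 0]
r1 m[G→φ2] = [0, 0, 0, 0]
r1 m[G→φ4] = [0, 0, 0, 0]
r1 m[Q→φ3] = [0, 0, 0, 0]
r1 m[A→φ2] = [0, 0, 0, 0]
r1 m[R→φ0] = [0, 0, 0, 0]
r1 m[R→φ1] = [0, 0, 0, 0]
r1 m[D→φ4] = [0, 0, 0, 0]
r2 m[φ0→L] = [0, 1, 4, 0]
r2 m[φ0→R] = [2, 2, 0, 0]
r2 m[φ1→G] = [2, 0, 6, 3]
r2 m[φ1→R] = [0, 2, 3, 6]
r2 m[φ2→G] = [2, 4, 2, 1]
r2 m[φ2→A] = [3, 2, 1, 2]
r2 m[φ3→L] = [2, 2, 2, 0]
r2 m[φ3→Q] = [2, 0, 2, 6]
r2 m[φ4→G] = [2, 1, 2, 0]
r2 m[φ4→D] = [5, 1, 0, 2]
r2 m[L→φ0] = [2, 2, 2, 0]
r2 m[L→φ3] = [0, 1, 4, 0]
r2 m[G→φ1] = [4, 5, 4, 1]
r2 m[G→φ2] = [4, 1, 8, 3]
r2 m[G→φ4] = [4, 4, 8, 4]
r2 m[Q→φ3] = [0, 0, 0, 0]
r2 m[A→φ2] = [0, 0, 0, 0]
r2 m[R→φ0] = [0, 2, 3, 6]
r2 m[R→φ1] = [2, 2, 0, 0]
r2 m[D→φ4] = [0, 0, 0, 0]
r3 m[φ0→L] = [2, 7, 6, 4]
r3 m[φ0→R] = [4, 2, 1, 0]
r3 m[φ1→G] = [4, 2, 6, 3]
r3 m[φ1→R] = [5, 6, 4, 7]
r3 m[φ2→G] = [2, 4, 2, 1]
r3 m[φ2→A] = [8, 6, 4, 6]
r3 m[φ3→L] = [2, 2, 2, 0]
r3 m[φ3→Q] = [2, 0, 2, 6]
r3 m[φ4→G] = [2, 1, 2, 0]
r3 m[φ4→D] = [9, 5, 4, 6]
r3 m[L→φ0] = [2, 2, 2, 0]
r3 m[L→φ3] = [0, 1, 4, 0]
r3 m[G→φ1] = [4, 5, 4, 1]
r3 m[G→φ2] = [4, 1, 8, 3]
r3 m[G→φ4] = [4, 4, 8, 4]
r3 m[Q→φ3] = [0, 0, 0, 0]
r3 m[A→φ2] = [0, 0, 0, 0]
r3 m[R→φ0] = [0, 2, 3, 6]
r3 m[R→φ1] = [2, 2, 0, 0]
r3 m[D→φ4] = [0, 0, 0, 0]
r4 m[φ0→L] = [2, 7, 6, 4]
r4 m[φ0→R] = [4, 2, 1, 0]
r4 m[φ1→G] = [4, 2, 6, 3]
r4 m[φ1→R] = [5, 6, 4, 7]
r4 m[φ2→G] = [2, 4, 2, 1]
r4 m[φ2→A] = [8, 6, 4, 6]
r4 m[φ3→L] = [2, 2, 2, 0]
r4 m[φ3→Q] = [2, 0, 2, 6]
r4 m[φ4→G] = [2, 1, 2, 0]
r4 m[φ4→D] = [9, 5, 4, 6]
r4 m[L→φ0] = [2, 2, 2, 0]
r4 m[L→φ3] = [2, 7, 6, 4]
r4 m[G→φ1] = [4, 5, 4, 1]
r4 m[G→φ2] = [6, 3, 8, 3]
r4 m[G→φ4] = [6, 6, 8, 4]
r4 m[Q→φ3] = [0, 0, 0, 0]
r4 m[A→φ2] = [0, 0, 0, 0]
r4 m[R→φ0] = [5, 6, 4, 7]
r4 m[R→φ1] = [4, 2, 1, 0]
r4 m[D→φ4] = [0, 0, 0, 0]
r5 m[φ0→L] = [4, 8, 8, 5]
r5 m[φ0→R] = [4, 2, 1, 0]
r5 m[φ1→G] = [4, 4, 7, 4]
r5 m[φ1→R] = [5, 6, 4, 7]
r5 m[φ2→G] = [2, 4, 2, 1]
r5 m[φ2→A] = [8, 6, 4, 6]
r5 m[φ3→L] = [2, 2, 2, 0]
r5 m[φ3→Q] = [6, 4, 4, 8]
r5 m[φ4→G] = [2, 1, 2, 0]
r5 m[φ4→D] = [10, 5, 4, 6]
r5 m[L→φ0] = [2, 2, 2, 0]
r5 m[L→φ3] = [2, 7, 6, 4]
r5 m[G→φ1] = [4, 5, 4, 1]
r5 m[G→φ2] = [6, 3, 8, 3]
r5 m[G→φ4] = [6, 6, 8, 4]
r5 m[Q→φ3] = [0, 0, 0, 0]
r5 m[A→φ2] = [0, 0, 0, 0]
r5 m[R→φ0] = [5, 6, 4, 7]
r5 m[R→φ1] = [4, 2, 1, 0]
r5 m[D→φ4] = [0, 0, 0, 0]
r6 m[φ0→L] = [4, 8, 8, 5]
r6 m[φ0→R] = [4, 2, 1, 0]
r6 m[φ1→G] = [4, 4, 7, 4]
r6 m[φ1→R] = [5, 6, 4, 7]
r6 m[φ2→G] = [2, 4, 2, 1]
r6 m[φ2→A] = [8, 6, 4, 6]
r6 m[φ3→L] = [2, 2, 2, 0]
r6 m[φ3→Q] = [6, 4, 4, 8]
r6 m[φ4→G] = [2, 1, 2, 0]
r6 m[φ4→D] = [10, 5, 4, 6]
r6 m[L→φ0] = [2, 2, 2, 0]
r6 m[L→φ3] = [4, 8, 8, 5]
r6 m[G→φ1] = [4, 5, 4, 1]
r6 m[G→φ2] = [6, 5, 9, 4]
r6 m[G→φ4] = [6, 8, 9, 5]
r6 m[Q→φ3] = [0, 0, 0, 0]
r6 m[A→φ2] = [0, 0, 0, 0]
r6 m[R→φ0] = [5, 6, 4, 7]
r6 m[R→φ1] = [4, 2, 1, 0]
r6 m[D→φ4] = [0, 0, 0, 0]
r7 m[φ0→L] = [4, 8, 8, 5]
r7 m[φ0→R] = [4, 2, 1, 0]
r7 m[φ1→G] = [4, 4, 7, 4]
r7 m[φ1→R] = [5, 6, 4, 7]
r7 m[φ2→G] = [2, 4, 2, 1]
r7 m[φ2→A] = [9, 7, 5, 7]
r7 m[φ3→L] = [2, 2, 2, 0]
r7 m[φ3→Q] = [7, 5, 6, 10]
r7 m[φ4→G] = [2, 1, 2, 0]
r7 m[φ4→D] = [11, 6, 5, 7]
r7 m[L→φ0] = [2, 2, 2, 0]
r7 m[L→φ3] = [4, 8, 8, 5]
r7 m[G→φ1] = [4, 5, 4, 1]
r7 m[G→φ2] = [6, 5, 9, 4]
r7 m[G→φ4] = [6, 8, 9, 5]
r7 m[Q→φ3] = [0, 0, 0, 0]
r7 m[A→φ2] = [0, 0, 0, 0]
r7 m[R→φ0] = [5, 6, 4, 7]
r7 m[R→φ1] = [4, 2, 1, 0]
r7 m[D→φ4] = [0, 0, 0, 0]
r8 m[φ0→L] = [4, 8, 8, 5]
r8 m[φ0→R] = [4, 2, 1, 0]
r8 m[φ1→G] = [4, 4, 7, 4]
r8 m[φ1→R] = [5, 6, 4, 7]
r8 m[φ2→G] = [2, 4, 2, 1]
r8 m[φ2→A] = [9, 7, 5, 7]
r8 m[φ3→L] = [2, 2, 2, 0]
r8 m[φ3→Q] = [7, 5, 6, 10]
r8 m[φ4→G] = [2, 1, 2, 0]
r8 m[φ4→D] = [11, 6, 5, 7]
r8 m[L→φ0] = [2, 2, 2, 0]
r8 m[L→φ3] = [4, 8, 8, 5]
r8 m[G→φ1] = [4, 5, 4, 1]
r8 m[G→φ2] = [6, 5, 9, 4]
r8 m[G→φ4] = [6, 8, 9, 5]
r8 m[Q→φ3] = [0, 0, 0, 0]
r8 m[A→φ2] = [0, 0, 0, 0]
r8 m[R→φ0] = [5, 6, 4, 7]
r8 m[R→φ1] = [4, 2, 1, 0]
r8 m[D→φ4] = [0, 0, 0, 0]
fixed point reached at round 8
traceback from L: (L=3, G=3, Q=1, A=2, R=2, D=2), score=5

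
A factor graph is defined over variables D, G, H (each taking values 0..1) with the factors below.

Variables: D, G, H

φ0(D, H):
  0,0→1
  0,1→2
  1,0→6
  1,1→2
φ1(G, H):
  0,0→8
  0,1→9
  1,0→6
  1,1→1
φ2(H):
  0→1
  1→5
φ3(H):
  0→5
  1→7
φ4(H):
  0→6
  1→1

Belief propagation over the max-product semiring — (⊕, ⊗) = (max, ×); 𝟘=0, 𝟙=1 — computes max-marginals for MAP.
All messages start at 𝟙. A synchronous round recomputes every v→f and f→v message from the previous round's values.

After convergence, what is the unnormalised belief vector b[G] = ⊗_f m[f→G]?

b[G] = [1440, 1080]

init: all messages = 𝟙 over 2 values
r1 m[φ0→D] = [2, 6]
r1 m[φ0→H] = [6, 2]
r1 m[φ1→G] = [9, 6]
r1 m[φ1→H] = [8, 9]
r1 m[φ2→H] = [1, 5]
r1 m[φ3→H] = [5, 7]
r1 m[φ4→H] = [6, 1]
r1 m[D→φ0] = [1, 1]
r1 m[G→φ1] = [1, 1]
r1 m[H→φ0] = [1, 1]
r1 m[H→φ1] = [1, 1]
r1 m[H→φ2] = [1, 1]
r1 m[H→φ3] = [1, 1]
r1 m[H→φ4] = [1, 1]
r2 m[φ0→D] = [2, 6]
r2 m[φ0→H] = [6, 2]
r2 m[φ1→G] = [9, 6]
r2 m[φ1→H] = [8, 9]
r2 m[φ2→H] = [1, 5]
r2 m[φ3→H] = [5, 7]
r2 m[φ4→H] = [6, 1]
r2 m[D→φ0] = [1, 1]
r2 m[G→φ1] = [1, 1]
r2 m[H→φ0] = [240, 315]
r2 m[H→φ1] = [180, 70]
r2 m[H→φ2] = [1440, 126]
r2 m[H→φ3] = [288, 90]
r2 m[H→φ4] = [240, 630]
r3 m[φ0→D] = [630, 1440]
r3 m[φ0→H] = [6, 2]
r3 m[φ1→G] = [1440, 1080]
r3 m[φ1→H] = [8, 9]
r3 m[φ2→H] = [1, 5]
r3 m[φ3→H] = [5, 7]
r3 m[φ4→H] = [6, 1]
r3 m[D→φ0] = [1, 1]
r3 m[G→φ1] = [1, 1]
r3 m[H→φ0] = [240, 315]
r3 m[H→φ1] = [180, 70]
r3 m[H→φ2] = [1440, 126]
r3 m[H→φ3] = [288, 90]
r3 m[H→φ4] = [240, 630]
r4 m[φ0→D] = [630, 1440]
r4 m[φ0→H] = [6, 2]
r4 m[φ1→G] = [1440, 1080]
r4 m[φ1→H] = [8, 9]
r4 m[φ2→H] = [1, 5]
r4 m[φ3→H] = [5, 7]
r4 m[φ4→H] = [6, 1]
r4 m[D→φ0] = [1, 1]
r4 m[G→φ1] = [1, 1]
r4 m[H→φ0] = [240, 315]
r4 m[H→φ1] = [180, 70]
r4 m[H→φ2] = [1440, 126]
r4 m[H→φ3] = [288, 90]
r4 m[H→φ4] = [240, 630]
fixed point reached at round 4
b[G] = ⊗ incoming = [1440, 1080]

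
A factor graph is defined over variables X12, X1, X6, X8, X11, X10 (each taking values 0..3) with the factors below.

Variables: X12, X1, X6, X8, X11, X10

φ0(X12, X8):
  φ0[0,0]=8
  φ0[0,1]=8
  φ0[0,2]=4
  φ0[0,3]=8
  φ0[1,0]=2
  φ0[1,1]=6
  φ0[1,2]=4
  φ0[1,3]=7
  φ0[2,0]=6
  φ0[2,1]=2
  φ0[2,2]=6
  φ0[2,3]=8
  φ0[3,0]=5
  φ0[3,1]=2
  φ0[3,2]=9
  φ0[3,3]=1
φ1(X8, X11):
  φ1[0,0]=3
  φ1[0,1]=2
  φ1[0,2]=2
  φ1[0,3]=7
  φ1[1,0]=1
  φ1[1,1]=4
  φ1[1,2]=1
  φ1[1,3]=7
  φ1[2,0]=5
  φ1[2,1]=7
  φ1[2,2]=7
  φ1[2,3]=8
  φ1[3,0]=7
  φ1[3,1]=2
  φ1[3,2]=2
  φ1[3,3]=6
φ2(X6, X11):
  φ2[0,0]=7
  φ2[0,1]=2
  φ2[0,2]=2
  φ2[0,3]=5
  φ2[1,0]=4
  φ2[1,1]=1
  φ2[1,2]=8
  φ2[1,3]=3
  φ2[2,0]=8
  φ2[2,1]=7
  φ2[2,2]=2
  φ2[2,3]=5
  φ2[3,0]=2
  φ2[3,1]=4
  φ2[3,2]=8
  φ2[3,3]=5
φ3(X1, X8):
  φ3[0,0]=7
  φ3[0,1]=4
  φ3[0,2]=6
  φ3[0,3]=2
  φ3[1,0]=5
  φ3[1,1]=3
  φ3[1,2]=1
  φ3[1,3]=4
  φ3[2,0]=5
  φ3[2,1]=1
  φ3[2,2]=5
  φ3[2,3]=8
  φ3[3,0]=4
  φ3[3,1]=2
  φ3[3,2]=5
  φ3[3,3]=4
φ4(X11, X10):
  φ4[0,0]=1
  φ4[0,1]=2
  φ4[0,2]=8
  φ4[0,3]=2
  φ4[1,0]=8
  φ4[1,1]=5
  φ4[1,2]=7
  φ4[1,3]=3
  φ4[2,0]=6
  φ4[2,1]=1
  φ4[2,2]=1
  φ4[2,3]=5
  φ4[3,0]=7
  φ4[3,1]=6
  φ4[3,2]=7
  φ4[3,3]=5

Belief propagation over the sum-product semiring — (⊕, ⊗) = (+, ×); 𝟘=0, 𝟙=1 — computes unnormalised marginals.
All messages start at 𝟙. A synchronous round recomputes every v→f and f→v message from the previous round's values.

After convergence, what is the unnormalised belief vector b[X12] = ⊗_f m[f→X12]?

b[X12] = [2706276, 1856148, 2499756, 2125302]

init: all messages = 𝟙 over 4 values
r1 m[φ0→X12] = [28, 19, 22, 17]
r1 m[φ0→X8] = [21, 18, 23, 24]
r1 m[φ1→X8] = [14, 13, 27, 17]
r1 m[φ1→X11] = [16, 15, 12, 28]
r1 m[φ2→X6] = [16, 16, 22, 19]
r1 m[φ2→X11] = [21, 14, 20, 18]
r1 m[φ3→X1] = [19, 13, 19, 15]
r1 m[φ3→X8] = [21, 10, 17, 18]
r1 m[φ4→X11] = [13, 23, 13, 25]
r1 m[φ4→X10] = [22, 14, 23, 15]
r1 m[X12→φ0] = [1, 1, 1, 1]
r1 m[X1→φ3] = [1, 1, 1, 1]
r1 m[X6→φ2] = [1, 1, 1, 1]
r1 m[X8→φ0] = [1, 1, 1, 1]
r1 m[X8→φ1] = [1, 1, 1, 1]
r1 m[X8→φ3] = [1, 1, 1, 1]
r1 m[X11→φ1] = [1, 1, 1, 1]
r1 m[X11→φ2] = [1, 1, 1, 1]
r1 m[X11→φ4] = [1, 1, 1, 1]
r1 m[X10→φ4] = [1, 1, 1, 1]
r2 m[φ0→X12] = [28, 19, 22, 17]
r2 m[φ0→X8] = [21, 18, 23, 24]
r2 m[φ1→X8] = [14, 13, 27, 17]
r2 m[φ1→X11] = [16, 15, 12, 28]
r2 m[φ2→X6] = [16, 16, 22, 19]
r2 m[φ2→X11] = [21, 14, 20, 18]
r2 m[φ3→X1] = [19, 13, 19, 15]
r2 m[φ3→X8] = [21, 10, 17, 18]
r2 m[φ4→X11] = [13, 23, 13, 25]
r2 m[φ4→X10] = [22, 14, 23, 15]
r2 m[X12→φ0] = [1, 1, 1, 1]
r2 m[X1→φ3] = [1, 1, 1, 1]
r2 m[X6→φ2] = [1, 1, 1, 1]
r2 m[X8→φ0] = [294, 130, 459, 306]
r2 m[X8→φ1] = [441, 180, 391, 432]
r2 m[X8→φ3] = [294, 234, 621, 408]
r2 m[X11→φ1] = [273, 322, 260, 450]
r2 m[X11→φ2] = [208, 345, 156, 700]
r2 m[X11→φ4] = [336, 210, 240, 504]
r2 m[X10→φ4] = [1, 1, 1, 1]
r3 m[φ0→X12] = [7676, 5346, 7226, 6167]
r3 m[φ0→X8] = [21, 18, 23, 24]
r3 m[φ1→X8] = [5133, 4971, 9039, 5775]
r3 m[φ1→X11] = [6482, 5203, 4663, 10067]
r3 m[φ2→X6] = [5958, 4525, 7891, 6544]
r3 m[φ2→X11] = [21, 14, 20, 18]
r3 m[φ3→X1] = [7536, 4425, 8073, 6381]
r3 m[φ3→X8] = [21, 10, 17, 18]
r3 m[φ4→X11] = [13, 23, 13, 25]
r3 m[φ4→X10] = [6984, 4986, 7926, 5022]
r3 m[X12→φ0] = [1, 1, 1, 1]
r3 m[X1→φ3] = [1, 1, 1, 1]
r3 m[X6→φ2] = [1, 1, 1, 1]
r3 m[X8→φ0] = [294, 130, 459, 306]
r3 m[X8→φ1] = [441, 180, 391, 432]
r3 m[X8→φ3] = [294, 234, 621, 408]
r3 m[X11→φ1] = [273, 322, 260, 450]
r3 m[X11→φ2] = [208, 345, 156, 700]
r3 m[X11→φ4] = [336, 210, 240, 504]
r3 m[X10→φ4] = [1, 1, 1, 1]
r4 m[φ0→X12] = [7676, 5346, 7226, 6167]
r4 m[φ0→X8] = [21, 18, 23, 24]
r4 m[φ1→X8] = [5133, 4971, 9039, 5775]
r4 m[φ1→X11] = [6482, 5203, 4663, 10067]
r4 m[φ2→X6] = [5958, 4525, 7891, 6544]
r4 m[φ2→X11] = [21, 14, 20, 18]
r4 m[φ3→X1] = [7536, 4425, 8073, 6381]
r4 m[φ3→X8] = [21, 10, 17, 18]
r4 m[φ4→X11] = [13, 23, 13, 25]
r4 m[φ4→X10] = [6984, 4986, 7926, 5022]
r4 m[X12→φ0] = [1, 1, 1, 1]
r4 m[X1→φ3] = [1, 1, 1, 1]
r4 m[X6→φ2] = [1, 1, 1, 1]
r4 m[X8→φ0] = [107793, 49710, 153663, 103950]
r4 m[X8→φ1] = [441, 180, 391, 432]
r4 m[X8→φ3] = [107793, 89478, 207897, 138600]
r4 m[X11→φ1] = [273, 322, 260, 450]
r4 m[X11→φ2] = [84266, 119669, 60619, 251675]
r4 m[X11→φ4] = [136122, 72842, 93260, 181206]
r4 m[X10→φ4] = [1, 1, 1, 1]
r5 m[φ0→X12] = [2706276, 1856148, 2499756, 2125302]
r5 m[φ0→X8] = [21, 18, 23, 24]
r5 m[φ1→X8] = [5133, 4971, 9039, 5775]
r5 m[φ1→X11] = [6482, 5203, 4663, 10067]
r5 m[φ2→X6] = [2208813, 1696710, 2891424, 2390535]
r5 m[φ2→X11] = [21, 14, 20, 18]
r5 m[φ3→X1] = [2637045, 1569696, 2776728, 2204013]
r5 m[φ3→X8] = [21, 10, 17, 18]
r5 m[φ4→X11] = [13, 23, 13, 25]
r5 m[φ4→X10] = [2546860, 1816950, 2960572, 1863100]
r5 m[X12→φ0] = [1, 1, 1, 1]
r5 m[X1→φ3] = [1, 1, 1, 1]
r5 m[X6→φ2] = [1, 1, 1, 1]
r5 m[X8→φ0] = [107793, 49710, 153663, 103950]
r5 m[X8→φ1] = [441, 180, 391, 432]
r5 m[X8→φ3] = [107793, 89478, 207897, 138600]
r5 m[X11→φ1] = [273, 322, 260, 450]
r5 m[X11→φ2] = [84266, 119669, 60619, 251675]
r5 m[X11→φ4] = [136122, 72842, 93260, 181206]
r5 m[X10→φ4] = [1, 1, 1, 1]
r6 m[φ0→X12] = [2706276, 1856148, 2499756, 2125302]
r6 m[φ0→X8] = [21, 18, 23, 24]
r6 m[φ1→X8] = [5133, 4971, 9039, 5775]
r6 m[φ1→X11] = [6482, 5203, 4663, 10067]
r6 m[φ2→X6] = [2208813, 1696710, 2891424, 2390535]
r6 m[φ2→X11] = [21, 14, 20, 18]
r6 m[φ3→X1] = [2637045, 1569696, 2776728, 2204013]
r6 m[φ3→X8] = [21, 10, 17, 18]
r6 m[φ4→X11] = [13, 23, 13, 25]
r6 m[φ4→X10] = [2546860, 1816950, 2960572, 1863100]
r6 m[X12→φ0] = [1, 1, 1, 1]
r6 m[X1→φ3] = [1, 1, 1, 1]
r6 m[X6→φ2] = [1, 1, 1, 1]
r6 m[X8→φ0] = [107793, 49710, 153663, 103950]
r6 m[X8→φ1] = [441, 180, 391, 432]
r6 m[X8→φ3] = [107793, 89478, 207897, 138600]
r6 m[X11→φ1] = [273, 322, 260, 450]
r6 m[X11→φ2] = [84266, 119669, 60619, 251675]
r6 m[X11→φ4] = [136122, 72842, 93260, 181206]
r6 m[X10→φ4] = [1, 1, 1, 1]
fixed point reached at round 6
b[X12] = ⊗ incoming = [2706276, 1856148, 2499756, 2125302]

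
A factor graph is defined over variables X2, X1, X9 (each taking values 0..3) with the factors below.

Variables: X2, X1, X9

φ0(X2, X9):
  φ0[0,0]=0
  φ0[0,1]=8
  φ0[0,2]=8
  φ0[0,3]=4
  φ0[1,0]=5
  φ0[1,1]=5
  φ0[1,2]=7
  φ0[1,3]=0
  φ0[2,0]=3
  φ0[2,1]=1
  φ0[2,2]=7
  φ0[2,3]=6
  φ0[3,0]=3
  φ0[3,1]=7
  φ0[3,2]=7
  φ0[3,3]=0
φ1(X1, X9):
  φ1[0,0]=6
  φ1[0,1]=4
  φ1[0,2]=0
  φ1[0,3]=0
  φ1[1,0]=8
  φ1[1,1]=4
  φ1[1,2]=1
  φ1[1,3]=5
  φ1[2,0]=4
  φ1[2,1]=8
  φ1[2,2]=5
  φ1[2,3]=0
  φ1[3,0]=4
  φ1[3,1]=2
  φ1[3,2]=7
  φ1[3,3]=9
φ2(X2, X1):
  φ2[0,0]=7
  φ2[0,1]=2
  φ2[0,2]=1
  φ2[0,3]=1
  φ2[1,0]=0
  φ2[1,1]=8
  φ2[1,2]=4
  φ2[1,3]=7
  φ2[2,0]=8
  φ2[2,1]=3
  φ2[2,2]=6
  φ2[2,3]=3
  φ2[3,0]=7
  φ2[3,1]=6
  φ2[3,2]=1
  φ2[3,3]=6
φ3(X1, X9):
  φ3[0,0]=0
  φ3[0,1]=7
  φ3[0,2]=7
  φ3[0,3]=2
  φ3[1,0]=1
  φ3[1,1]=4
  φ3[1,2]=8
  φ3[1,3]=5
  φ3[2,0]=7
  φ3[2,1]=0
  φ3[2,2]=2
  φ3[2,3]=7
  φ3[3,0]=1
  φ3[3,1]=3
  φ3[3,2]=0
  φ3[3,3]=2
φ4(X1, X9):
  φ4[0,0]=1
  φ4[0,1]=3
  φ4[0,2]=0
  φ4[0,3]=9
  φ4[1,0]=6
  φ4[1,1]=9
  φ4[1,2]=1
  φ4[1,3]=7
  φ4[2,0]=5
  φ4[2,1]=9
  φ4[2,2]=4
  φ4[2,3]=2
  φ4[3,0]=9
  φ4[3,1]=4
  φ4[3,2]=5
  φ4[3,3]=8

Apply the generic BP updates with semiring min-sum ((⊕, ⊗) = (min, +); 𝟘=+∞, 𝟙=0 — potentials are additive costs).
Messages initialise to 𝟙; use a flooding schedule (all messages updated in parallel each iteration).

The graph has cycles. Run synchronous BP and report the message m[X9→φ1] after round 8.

message @ round 8 = [47, 49, 50, 53]

init: all messages = 𝟙 over 4 values
r1 m[φ0→X2] = [0, 0, 1, 0]
r1 m[φ0→X9] = [0, 1, 7, 0]
r1 m[φ1→X1] = [0, 1, 0, 2]
r1 m[φ1→X9] = [4, 2, 0, 0]
r1 m[φ2→X2] = [1, 0, 3, 1]
r1 m[φ2→X1] = [0, 2, 1, 1]
r1 m[φ3→X1] = [0, 1, 0, 0]
r1 m[φ3→X9] = [0, 0, 0, 2]
r1 m[φ4→X1] = [0, 1, 2, 4]
r1 m[φ4→X9] = [1, 3, 0, 2]
r1 m[X2→φ0] = [0, 0, 0, 0]
r1 m[X2→φ2] = [0, 0, 0, 0]
r1 m[X1→φ1] = [0, 0, 0, 0]
r1 m[X1→φ2] = [0, 0, 0, 0]
r1 m[X1→φ3] = [0, 0, 0, 0]
r1 m[X1→φ4] = [0, 0, 0, 0]
r1 m[X9→φ0] = [0, 0, 0, 0]
r1 m[X9→φ1] = [0, 0, 0, 0]
r1 m[X9→φ3] = [0, 0, 0, 0]
r1 m[X9→φ4] = [0, 0, 0, 0]
r2 m[φ0→X2] = [0, 0, 1, 0]
r2 m[φ0→X9] = [0, 1, 7, 0]
r2 m[φ1→X1] = [0, 1, 0, 2]
r2 m[φ1→X9] = [4, 2, 0, 0]
r2 m[φ2→X2] = [1, 0, 3, 1]
r2 m[φ2→X1] = [0, 2, 1, 1]
r2 m[φ3→X1] = [0, 1, 0, 0]
r2 m[φ3→X9] = [0, 0, 0, 2]
r2 m[φ4→X1] = [0, 1, 2, 4]
r2 m[φ4→X9] = [1, 3, 0, 2]
r2 m[X2→φ0] = [1, 0, 3, 1]
r2 m[X2→φ2] = [0, 0, 1, 0]
r2 m[X1→φ1] = [0, 4, 3, 5]
r2 m[X1→φ2] = [0, 3, 2, 6]
r2 m[X1→φ3] = [0, 4, 3, 7]
r2 m[X1→φ4] = [0, 4, 1, 3]
r2 m[X9→φ0] = [5, 5, 0, 4]
r2 m[X9→φ1] = [1, 4, 7, 4]
r2 m[X9→φ3] = [5, 6, 7, 2]
r2 m[X9→φ4] = [4, 3, 7, 2]
r3 m[φ0→X2] = [5, 4, 6, 4]
r3 m[φ0→X9] = [1, 4, 7, 0]
r3 m[φ1→X1] = [4, 8, 4, 5]
r3 m[φ1→X9] = [6, 4, 0, 0]
r3 m[φ2→X2] = [3, 0, 6, 3]
r3 m[φ2→X1] = [0, 2, 1, 1]
r3 m[φ3→X1] = [4, 6, 6, 4]
r3 m[φ3→X9] = [0, 3, 5, 2]
r3 m[φ4→X1] = [5, 8, 4, 7]
r3 m[φ4→X9] = [1, 3, 0, 3]
r3 m[X2→φ0] = [1, 0, 3, 1]
r3 m[X2→φ2] = [0, 0, 1, 0]
r3 m[X1→φ1] = [0, 4, 3, 5]
r3 m[X1→φ2] = [0, 3, 2, 6]
r3 m[X1→φ3] = [0, 4, 3, 7]
r3 m[X1→φ4] = [0, 4, 1, 3]
r3 m[X9→φ0] = [5, 5, 0, 4]
r3 m[X9→φ1] = [1, 4, 7, 4]
r3 m[X9→φ3] = [5, 6, 7, 2]
r3 m[X9→φ4] = [4, 3, 7, 2]
r4 m[φ0→X2] = [5, 4, 6, 4]
r4 m[φ0→X9] = [1, 4, 7, 0]
r4 m[φ1→X1] = [4, 8, 4, 5]
r4 m[φ1→X9] = [6, 4, 0, 0]
r4 m[φ2→X2] = [3, 0, 6, 3]
r4 m[φ2→X1] = [0, 2, 1, 1]
r4 m[φ3→X1] = [4, 6, 6, 4]
r4 m[φ3→X9] = [0, 3, 5, 2]
r4 m[φ4→X1] = [5, 8, 4, 7]
r4 m[φ4→X9] = [1, 3, 0, 3]
r4 m[X2→φ0] = [3, 0, 6, 3]
r4 m[X2→φ2] = [5, 4, 6, 4]
r4 m[X1→φ1] = [9, 16, 11, 12]
r4 m[X1→φ2] = [13, 22, 14, 16]
r4 m[X1→φ3] = [9, 18, 9, 13]
r4 m[X1→φ4] = [8, 16, 11, 10]
r4 m[X9→φ0] = [7, 10, 5, 5]
r4 m[X9→φ1] = [2, 10, 12, 5]
r4 m[X9→φ3] = [8, 11, 7, 3]
r4 m[X9→φ4] = [7, 11, 12, 2]
r5 m[φ0→X2] = [7, 5, 10, 5]
r5 m[φ0→X9] = [3, 5, 7, 0]
r5 m[φ1→X1] = [5, 10, 5, 6]
r5 m[φ1→X9] = [15, 13, 9, 9]
r5 m[φ2→X2] = [15, 13, 19, 15]
r5 m[φ2→X1] = [4, 7, 5, 6]
r5 m[φ3→X1] = [5, 8, 9, 5]
r5 m[φ3→X9] = [9, 9, 11, 11]
r5 m[φ4→X1] = [8, 9, 4, 10]
r5 m[φ4→X9] = [9, 11, 8, 13]
r5 m[X2→φ0] = [3, 0, 6, 3]
r5 m[X2→φ2] = [5, 4, 6, 4]
r5 m[X1→φ1] = [9, 16, 11, 12]
r5 m[X1→φ2] = [13, 22, 14, 16]
r5 m[X1→φ3] = [9, 18, 9, 13]
r5 m[X1→φ4] = [8, 16, 11, 10]
r5 m[X9→φ0] = [7, 10, 5, 5]
r5 m[X9→φ1] = [2, 10, 12, 5]
r5 m[X9→φ3] = [8, 11, 7, 3]
r5 m[X9→φ4] = [7, 11, 12, 2]
r6 m[φ0→X2] = [7, 5, 10, 5]
r6 m[φ0→X9] = [3, 5, 7, 0]
r6 m[φ1→X1] = [5, 10, 5, 6]
r6 m[φ1→X9] = [15, 13, 9, 9]
r6 m[φ2→X2] = [15, 13, 19, 15]
r6 m[φ2→X1] = [4, 7, 5, 6]
r6 m[φ3→X1] = [5, 8, 9, 5]
r6 m[φ3→X9] = [9, 9, 11, 11]
r6 m[φ4→X1] = [8, 9, 4, 10]
r6 m[φ4→X9] = [9, 11, 8, 13]
r6 m[X2→φ0] = [15, 13, 19, 15]
r6 m[X2→φ2] = [7, 5, 10, 5]
r6 m[X1→φ1] = [17, 24, 18, 21]
r6 m[X1→φ2] = [18, 27, 18, 21]
r6 m[X1→φ3] = [17, 26, 14, 22]
r6 m[X1→φ4] = [14, 25, 19, 17]
r6 m[X9→φ0] = [33, 33, 28, 33]
r6 m[X9→φ1] = [21, 25, 26, 24]
r6 m[X9→φ3] = [27, 29, 24, 22]
r6 m[X9→φ4] = [27, 27, 27, 20]
r7 m[φ0→X2] = [33, 33, 34, 33]
r7 m[φ0→X9] = [15, 18, 20, 13]
r7 m[φ1→X1] = [24, 27, 24, 25]
r7 m[φ1→X9] = [22, 21, 17, 17]
r7 m[φ2→X2] = [19, 18, 24, 19]
r7 m[φ2→X1] = [5, 9, 6, 8]
r7 m[φ3→X1] = [24, 27, 26, 24]
r7 m[φ3→X9] = [17, 14, 16, 19]
r7 m[φ4→X1] = [27, 27, 22, 28]
r7 m[φ4→X9] = [15, 17, 14, 21]
r7 m[X2→φ0] = [15, 13, 19, 15]
r7 m[X2→φ2] = [7, 5, 10, 5]
r7 m[X1→φ1] = [17, 24, 18, 21]
r7 m[X1→φ2] = [18, 27, 18, 21]
r7 m[X1→φ3] = [17, 26, 14, 22]
r7 m[X1→φ4] = [14, 25, 19, 17]
r7 m[X9→φ0] = [33, 33, 28, 33]
r7 m[X9→φ1] = [21, 25, 26, 24]
r7 m[X9→φ3] = [27, 29, 24, 22]
r7 m[X9→φ4] = [27, 27, 27, 20]
r8 m[φ0→X2] = [33, 33, 34, 33]
r8 m[φ0→X9] = [15, 18, 20, 13]
r8 m[φ1→X1] = [24, 27, 24, 25]
r8 m[φ1→X9] = [22, 21, 17, 17]
r8 m[φ2→X2] = [19, 18, 24, 19]
r8 m[φ2→X1] = [5, 9, 6, 8]
r8 m[φ3→X1] = [24, 27, 26, 24]
r8 m[φ3→X9] = [17, 14, 16, 19]
r8 m[φ4→X1] = [27, 27, 22, 28]
r8 m[φ4→X9] = [15, 17, 14, 21]
r8 m[X2→φ0] = [19, 18, 24, 19]
r8 m[X2→φ2] = [33, 33, 34, 33]
r8 m[X1→φ1] = [56, 63, 54, 60]
r8 m[X1→φ2] = [75, 81, 72, 77]
r8 m[X1→φ3] = [56, 63, 52, 61]
r8 m[X1→φ4] = [53, 63, 56, 57]
r8 m[X9→φ0] = [54, 52, 47, 57]
r8 m[X9→φ1] = [47, 49, 50, 53]
r8 m[X9→φ3] = [52, 56, 51, 51]
r8 m[X9→φ4] = [54, 53, 53, 49]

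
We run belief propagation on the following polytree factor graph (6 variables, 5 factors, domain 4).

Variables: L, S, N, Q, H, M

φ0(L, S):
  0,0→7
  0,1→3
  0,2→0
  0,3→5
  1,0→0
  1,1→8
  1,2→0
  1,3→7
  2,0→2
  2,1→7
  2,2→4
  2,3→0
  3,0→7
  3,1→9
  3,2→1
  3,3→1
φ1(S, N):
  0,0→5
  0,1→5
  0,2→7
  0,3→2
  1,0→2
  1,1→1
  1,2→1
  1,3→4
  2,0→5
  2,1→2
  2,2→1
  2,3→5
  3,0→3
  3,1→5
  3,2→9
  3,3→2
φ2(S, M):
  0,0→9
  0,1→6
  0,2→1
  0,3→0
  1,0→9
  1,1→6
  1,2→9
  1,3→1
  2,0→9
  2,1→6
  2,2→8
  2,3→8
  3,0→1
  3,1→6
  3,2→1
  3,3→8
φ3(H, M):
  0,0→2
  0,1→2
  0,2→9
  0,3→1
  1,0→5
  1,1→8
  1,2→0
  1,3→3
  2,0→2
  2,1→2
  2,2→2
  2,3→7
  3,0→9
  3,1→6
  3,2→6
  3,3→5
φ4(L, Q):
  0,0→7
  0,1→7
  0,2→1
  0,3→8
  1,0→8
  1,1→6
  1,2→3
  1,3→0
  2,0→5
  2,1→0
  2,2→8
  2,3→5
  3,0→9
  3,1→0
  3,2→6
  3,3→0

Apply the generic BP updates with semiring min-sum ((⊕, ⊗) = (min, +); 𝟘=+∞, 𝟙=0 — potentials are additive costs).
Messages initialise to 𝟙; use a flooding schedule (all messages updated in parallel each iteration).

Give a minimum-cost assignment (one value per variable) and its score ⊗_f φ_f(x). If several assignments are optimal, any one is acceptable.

init: all messages = 𝟙 over 4 values
r1 m[φ0→L] = [0, 0, 0, 1]
r1 m[φ0→S] = [0, 3, 0, 0]
r1 m[φ1→S] = [2, 1, 1, 2]
r1 m[φ1→N] = [2, 1, 1, 2]
r1 m[φ2→S] = [0, 1, 6, 1]
r1 m[φ2→M] = [1, 6, 1, 0]
r1 m[φ3→H] = [1, 0, 2, 5]
r1 m[φ3→M] = [2, 2, 0, 1]
r1 m[φ4→L] = [1, 0, 0, 0]
r1 m[φ4→Q] = [5, 0, 1, 0]
r1 m[L→φ0] = [0, 0, 0, 0]
r1 m[L→φ4] = [0, 0, 0, 0]
r1 m[S→φ0] = [0, 0, 0, 0]
r1 m[S→φ1] = [0, 0, 0, 0]
r1 m[S→φ2] = [0, 0, 0, 0]
r1 m[N→φ1] = [0, 0, 0, 0]
r1 m[Q→φ4] = [0, 0, 0, 0]
r1 m[H→φ3] = [0, 0, 0, 0]
r1 m[M→φ2] = [0, 0, 0, 0]
r1 m[M→φ3] = [0, 0, 0, 0]
r2 m[φ0→L] = [0, 0, 0, 1]
r2 m[φ0→S] = [0, 3, 0, 0]
r2 m[φ1→S] = [2, 1, 1, 2]
r2 m[φ1→N] = [2, 1, 1, 2]
r2 m[φ2→S] = [0, 1, 6, 1]
r2 m[φ2→M] = [1, 6, 1, 0]
r2 m[φ3→H] = [1, 0, 2, 5]
r2 m[φ3→M] = [2, 2, 0, 1]
r2 m[φ4→L] = [1, 0, 0, 0]
r2 m[φ4→Q] = [5, 0, 1, 0]
r2 m[L→φ0] = [1, 0, 0, 0]
r2 m[L→φ4] = [0, 0, 0, 1]
r2 m[S→φ0] = [2, 2, 7, 3]
r2 m[S→φ1] = [0, 4, 6, 1]
r2 m[S→φ2] = [2, 4, 1, 2]
r2 m[N→φ1] = [0, 0, 0, 0]
r2 m[Q→φ4] = [0, 0, 0, 0]
r2 m[H→φ3] = [0, 0, 0, 0]
r2 m[M→φ2] = [2, 2, 0, 1]
r2 m[M→φ3] = [1, 6, 1, 0]
r3 m[φ0→L] = [5, 2, 3, 4]
r3 m[φ0→S] = [0, 4, 0, 0]
r3 m[φ1→S] = [2, 1, 1, 2]
r3 m[φ1→N] = [4, 5, 5, 2]
r3 m[φ2→S] = [1, 2, 8, 1]
r3 m[φ2→M] = [3, 7, 3, 2]
r3 m[φ3→H] = [1, 1, 3, 5]
r3 m[φ3→M] = [2, 2, 0, 1]
r3 m[φ4→L] = [1, 0, 0, 0]
r3 m[φ4→Q] = [5, 0, 1, 0]
r3 m[L→φ0] = [1, 0, 0, 0]
r3 m[L→φ4] = [0, 0, 0, 1]
r3 m[S→φ0] = [2, 2, 7, 3]
r3 m[S→φ1] = [0, 4, 6, 1]
r3 m[S→φ2] = [2, 4, 1, 2]
r3 m[N→φ1] = [0, 0, 0, 0]
r3 m[Q→φ4] = [0, 0, 0, 0]
r3 m[H→φ3] = [0, 0, 0, 0]
r3 m[M→φ2] = [2, 2, 0, 1]
r3 m[M→φ3] = [1, 6, 1, 0]
r4 m[φ0→L] = [5, 2, 3, 4]
r4 m[φ0→S] = [0, 4, 0, 0]
r4 m[φ1→S] = [2, 1, 1, 2]
r4 m[φ1→N] = [4, 5, 5, 2]
r4 m[φ2→S] = [1, 2, 8, 1]
r4 m[φ2→M] = [3, 7, 3, 2]
r4 m[φ3→H] = [1, 1, 3, 5]
r4 m[φ3→M] = [2, 2, 0, 1]
r4 m[φ4→L] = [1, 0, 0, 0]
r4 m[φ4→Q] = [5, 0, 1, 0]
r4 m[L→φ0] = [1, 0, 0, 0]
r4 m[L→φ4] = [5, 2, 3, 4]
r4 m[S→φ0] = [3, 3, 9, 3]
r4 m[S→φ1] = [1, 6, 8, 1]
r4 m[S→φ2] = [2, 5, 1, 2]
r4 m[N→φ1] = [0, 0, 0, 0]
r4 m[Q→φ4] = [0, 0, 0, 0]
r4 m[H→φ3] = [0, 0, 0, 0]
r4 m[M→φ2] = [2, 2, 0, 1]
r4 m[M→φ3] = [3, 7, 3, 2]
r5 m[φ0→L] = [6, 3, 3, 4]
r5 m[φ0→S] = [0, 4, 0, 0]
r5 m[φ1→S] = [2, 1, 1, 2]
r5 m[φ1→N] = [4, 6, 7, 3]
r5 m[φ2→S] = [1, 2, 8, 1]
r5 m[φ2→M] = [3, 7, 3, 2]
r5 m[φ3→H] = [3, 3, 5, 7]
r5 m[φ3→M] = [2, 2, 0, 1]
r5 m[φ4→L] = [1, 0, 0, 0]
r5 m[φ4→Q] = [8, 3, 5, 2]
r5 m[L→φ0] = [1, 0, 0, 0]
r5 m[L→φ4] = [5, 2, 3, 4]
r5 m[S→φ0] = [3, 3, 9, 3]
r5 m[S→φ1] = [1, 6, 8, 1]
r5 m[S→φ2] = [2, 5, 1, 2]
r5 m[N→φ1] = [0, 0, 0, 0]
r5 m[Q→φ4] = [0, 0, 0, 0]
r5 m[H→φ3] = [0, 0, 0, 0]
r5 m[M→φ2] = [2, 2, 0, 1]
r5 m[M→φ3] = [3, 7, 3, 2]
r6 m[φ0→L] = [6, 3, 3, 4]
r6 m[φ0→S] = [0, 4, 0, 0]
r6 m[φ1→S] = [2, 1, 1, 2]
r6 m[φ1→N] = [4, 6, 7, 3]
r6 m[φ2→S] = [1, 2, 8, 1]
r6 m[φ2→M] = [3, 7, 3, 2]
r6 m[φ3→H] = [3, 3, 5, 7]
r6 m[φ3→M] = [2, 2, 0, 1]
r6 m[φ4→L] = [1, 0, 0, 0]
r6 m[φ4→Q] = [8, 3, 5, 2]
r6 m[L→φ0] = [1, 0, 0, 0]
r6 m[L→φ4] = [6, 3, 3, 4]
r6 m[S→φ0] = [3, 3, 9, 3]
r6 m[S→φ1] = [1, 6, 8, 1]
r6 m[S→φ2] = [2, 5, 1, 2]
r6 m[N→φ1] = [0, 0, 0, 0]
r6 m[Q→φ4] = [0, 0, 0, 0]
r6 m[H→φ3] = [0, 0, 0, 0]
r6 m[M→φ2] = [2, 2, 0, 1]
r6 m[M→φ3] = [3, 7, 3, 2]
r7 m[φ0→L] = [6, 3, 3, 4]
r7 m[φ0→S] = [0, 4, 0, 0]
r7 m[φ1→S] = [2, 1, 1, 2]
r7 m[φ1→N] = [4, 6, 7, 3]
r7 m[φ2→S] = [1, 2, 8, 1]
r7 m[φ2→M] = [3, 7, 3, 2]
r7 m[φ3→H] = [3, 3, 5, 7]
r7 m[φ3→M] = [2, 2, 0, 1]
r7 m[φ4→L] = [1, 0, 0, 0]
r7 m[φ4→Q] = [8, 3, 6, 3]
r7 m[L→φ0] = [1, 0, 0, 0]
r7 m[L→φ4] = [6, 3, 3, 4]
r7 m[S→φ0] = [3, 3, 9, 3]
r7 m[S→φ1] = [1, 6, 8, 1]
r7 m[S→φ2] = [2, 5, 1, 2]
r7 m[N→φ1] = [0, 0, 0, 0]
r7 m[Q→φ4] = [0, 0, 0, 0]
r7 m[H→φ3] = [0, 0, 0, 0]
r7 m[M→φ2] = [2, 2, 0, 1]
r7 m[M→φ3] = [3, 7, 3, 2]
r8 m[φ0→L] = [6, 3, 3, 4]
r8 m[φ0→S] = [0, 4, 0, 0]
r8 m[φ1→S] = [2, 1, 1, 2]
r8 m[φ1→N] = [4, 6, 7, 3]
r8 m[φ2→S] = [1, 2, 8, 1]
r8 m[φ2→M] = [3, 7, 3, 2]
r8 m[φ3→H] = [3, 3, 5, 7]
r8 m[φ3→M] = [2, 2, 0, 1]
r8 m[φ4→L] = [1, 0, 0, 0]
r8 m[φ4→Q] = [8, 3, 6, 3]
r8 m[L→φ0] = [1, 0, 0, 0]
r8 m[L→φ4] = [6, 3, 3, 4]
r8 m[S→φ0] = [3, 3, 9, 3]
r8 m[S→φ1] = [1, 6, 8, 1]
r8 m[S→φ2] = [2, 5, 1, 2]
r8 m[N→φ1] = [0, 0, 0, 0]
r8 m[Q→φ4] = [0, 0, 0, 0]
r8 m[H→φ3] = [0, 0, 0, 0]
r8 m[M→φ2] = [2, 2, 0, 1]
r8 m[M→φ3] = [3, 7, 3, 2]
fixed point reached at round 8
traceback from L: (L=1, S=0, N=3, Q=3, H=1, M=2), score=3

assignment: (L=1, S=0, N=3, Q=3, H=1, M=2); score = 3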